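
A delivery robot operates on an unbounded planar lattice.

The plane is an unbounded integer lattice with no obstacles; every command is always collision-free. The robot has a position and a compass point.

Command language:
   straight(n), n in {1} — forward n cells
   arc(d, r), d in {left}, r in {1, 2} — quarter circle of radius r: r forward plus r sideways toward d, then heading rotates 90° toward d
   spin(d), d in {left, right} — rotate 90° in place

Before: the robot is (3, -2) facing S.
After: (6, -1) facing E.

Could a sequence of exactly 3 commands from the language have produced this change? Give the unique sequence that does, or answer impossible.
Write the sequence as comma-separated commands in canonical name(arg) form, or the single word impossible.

arc(left, 1), arc(left, 2), spin(right)

key: cell and facing (now E) both changed — the 3 commands mix motion and turning
from: (3, -2) facing S
1. arc(left, 1) → (4, -3) facing E
2. arc(left, 2) → (6, -1) facing N
3. spin(right) → (6, -1) facing E
no other 3-command option fits: unique.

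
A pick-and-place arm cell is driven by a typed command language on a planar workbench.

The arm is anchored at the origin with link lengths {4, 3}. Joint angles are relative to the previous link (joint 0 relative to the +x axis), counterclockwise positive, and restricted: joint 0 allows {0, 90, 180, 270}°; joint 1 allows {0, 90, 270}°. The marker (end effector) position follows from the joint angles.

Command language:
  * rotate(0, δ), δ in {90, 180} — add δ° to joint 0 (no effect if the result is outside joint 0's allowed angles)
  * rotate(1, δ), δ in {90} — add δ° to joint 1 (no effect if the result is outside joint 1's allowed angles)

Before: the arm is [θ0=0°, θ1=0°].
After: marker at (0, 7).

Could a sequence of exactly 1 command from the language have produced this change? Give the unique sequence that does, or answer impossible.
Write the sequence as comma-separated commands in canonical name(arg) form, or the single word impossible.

rotate(0, 90)

begin: [θ0=0°, θ1=0°]
step 1 (rotate(0, 90)): [θ0=90°, θ1=0°]
no other 1-command option fits: unique.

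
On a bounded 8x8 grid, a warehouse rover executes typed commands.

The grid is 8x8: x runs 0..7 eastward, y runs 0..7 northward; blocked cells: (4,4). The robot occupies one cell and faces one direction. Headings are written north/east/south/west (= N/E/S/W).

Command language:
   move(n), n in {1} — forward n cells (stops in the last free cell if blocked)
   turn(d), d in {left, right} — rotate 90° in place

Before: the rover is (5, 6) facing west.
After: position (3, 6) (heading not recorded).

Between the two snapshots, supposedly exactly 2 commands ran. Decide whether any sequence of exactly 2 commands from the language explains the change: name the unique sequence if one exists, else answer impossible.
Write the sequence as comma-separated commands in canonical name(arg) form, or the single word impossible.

move(1), move(1)

start: (5, 6) facing west
step 1 (move(1)): (4, 6) facing west
step 2 (move(1)): (3, 6) facing west
all 9 alternatives checked — unique.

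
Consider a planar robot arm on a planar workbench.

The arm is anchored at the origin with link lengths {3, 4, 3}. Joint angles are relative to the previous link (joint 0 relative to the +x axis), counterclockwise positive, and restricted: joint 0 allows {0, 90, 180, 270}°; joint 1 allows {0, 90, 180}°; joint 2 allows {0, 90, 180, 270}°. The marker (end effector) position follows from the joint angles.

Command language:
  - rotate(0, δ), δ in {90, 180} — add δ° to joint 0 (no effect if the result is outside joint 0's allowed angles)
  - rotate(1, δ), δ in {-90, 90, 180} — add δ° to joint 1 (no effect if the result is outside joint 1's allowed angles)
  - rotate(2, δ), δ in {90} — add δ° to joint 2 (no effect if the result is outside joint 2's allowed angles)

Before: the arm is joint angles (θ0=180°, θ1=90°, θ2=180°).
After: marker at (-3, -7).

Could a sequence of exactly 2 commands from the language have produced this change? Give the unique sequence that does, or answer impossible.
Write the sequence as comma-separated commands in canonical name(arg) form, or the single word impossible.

rotate(2, 90), rotate(2, 90)

from: joint angles (θ0=180°, θ1=90°, θ2=180°)
step 1 (rotate(2, 90)): joint angles (θ0=180°, θ1=90°, θ2=270°)
step 2 (rotate(2, 90)): joint angles (θ0=180°, θ1=90°, θ2=0°)
all 36 alternatives checked — unique.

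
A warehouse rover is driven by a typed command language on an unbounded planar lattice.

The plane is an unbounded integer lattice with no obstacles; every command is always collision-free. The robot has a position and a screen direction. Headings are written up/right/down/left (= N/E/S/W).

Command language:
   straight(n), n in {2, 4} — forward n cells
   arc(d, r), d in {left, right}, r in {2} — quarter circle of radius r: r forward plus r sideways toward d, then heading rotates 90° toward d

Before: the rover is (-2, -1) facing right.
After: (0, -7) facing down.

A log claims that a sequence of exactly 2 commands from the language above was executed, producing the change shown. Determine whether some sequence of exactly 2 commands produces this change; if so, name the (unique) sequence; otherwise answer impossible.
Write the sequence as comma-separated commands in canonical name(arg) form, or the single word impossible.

key: order matters: swapping arc(right, 2) and straight(4) lands elsewhere
from: (-2, -1) facing right
t=1 arc(right, 2) ⇒ (0, -3) facing down
t=2 straight(4) ⇒ (0, -7) facing down
all 16 alternatives checked — unique.

arc(right, 2), straight(4)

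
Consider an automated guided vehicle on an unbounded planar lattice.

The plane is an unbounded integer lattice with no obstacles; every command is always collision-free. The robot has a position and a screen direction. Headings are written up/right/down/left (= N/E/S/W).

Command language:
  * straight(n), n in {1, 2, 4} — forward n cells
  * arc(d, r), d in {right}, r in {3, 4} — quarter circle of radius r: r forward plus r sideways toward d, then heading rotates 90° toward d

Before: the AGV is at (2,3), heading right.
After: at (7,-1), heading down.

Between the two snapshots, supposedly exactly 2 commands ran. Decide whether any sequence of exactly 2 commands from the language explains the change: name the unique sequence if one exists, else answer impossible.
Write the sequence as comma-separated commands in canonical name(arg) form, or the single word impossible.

straight(1), arc(right, 4)

key: order matters: swapping straight(1) and arc(right, 4) lands elsewhere
from: at (2,3), heading right
[1] after straight(1): at (3,3), heading right
[2] after arc(right, 4): at (7,-1), heading down
no other 2-command option fits: unique.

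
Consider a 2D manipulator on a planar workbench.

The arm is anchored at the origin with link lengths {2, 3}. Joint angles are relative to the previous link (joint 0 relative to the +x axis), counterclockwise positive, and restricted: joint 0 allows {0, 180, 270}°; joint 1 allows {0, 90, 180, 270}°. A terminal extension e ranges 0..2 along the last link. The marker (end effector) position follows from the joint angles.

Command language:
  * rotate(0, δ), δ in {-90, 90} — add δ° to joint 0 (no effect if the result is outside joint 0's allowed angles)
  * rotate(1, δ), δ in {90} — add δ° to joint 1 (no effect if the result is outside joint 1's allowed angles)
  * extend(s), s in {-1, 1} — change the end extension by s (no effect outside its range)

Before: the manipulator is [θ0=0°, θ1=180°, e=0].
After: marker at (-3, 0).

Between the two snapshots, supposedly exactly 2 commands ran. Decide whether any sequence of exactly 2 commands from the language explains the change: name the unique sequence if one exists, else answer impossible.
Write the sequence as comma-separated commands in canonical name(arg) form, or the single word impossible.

start: [θ0=0°, θ1=180°, e=0]
t=1 extend(1) ⇒ [θ0=0°, θ1=180°, e=1]
t=2 extend(1) ⇒ [θ0=0°, θ1=180°, e=2]
no rival 2-sequence matches.

extend(1), extend(1)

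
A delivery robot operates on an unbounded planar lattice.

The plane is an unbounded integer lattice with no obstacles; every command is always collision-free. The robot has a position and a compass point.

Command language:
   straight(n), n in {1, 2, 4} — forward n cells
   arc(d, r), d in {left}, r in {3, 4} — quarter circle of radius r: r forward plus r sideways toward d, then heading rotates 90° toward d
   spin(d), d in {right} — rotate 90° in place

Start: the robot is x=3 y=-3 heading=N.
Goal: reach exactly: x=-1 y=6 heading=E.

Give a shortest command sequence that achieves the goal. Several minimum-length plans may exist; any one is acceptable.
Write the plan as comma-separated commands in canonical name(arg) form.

straight(1), straight(4), arc(left, 4), spin(right), spin(right)

begin: x=3 y=-3 heading=N
step 1 (straight(1)): x=3 y=-2 heading=N
step 2 (straight(4)): x=3 y=2 heading=N
step 3 (arc(left, 4)): x=-1 y=6 heading=W
step 4 (spin(right)): x=-1 y=6 heading=N
step 5 (spin(right)): x=-1 y=6 heading=E
shorter routes all fall short; 5 is best.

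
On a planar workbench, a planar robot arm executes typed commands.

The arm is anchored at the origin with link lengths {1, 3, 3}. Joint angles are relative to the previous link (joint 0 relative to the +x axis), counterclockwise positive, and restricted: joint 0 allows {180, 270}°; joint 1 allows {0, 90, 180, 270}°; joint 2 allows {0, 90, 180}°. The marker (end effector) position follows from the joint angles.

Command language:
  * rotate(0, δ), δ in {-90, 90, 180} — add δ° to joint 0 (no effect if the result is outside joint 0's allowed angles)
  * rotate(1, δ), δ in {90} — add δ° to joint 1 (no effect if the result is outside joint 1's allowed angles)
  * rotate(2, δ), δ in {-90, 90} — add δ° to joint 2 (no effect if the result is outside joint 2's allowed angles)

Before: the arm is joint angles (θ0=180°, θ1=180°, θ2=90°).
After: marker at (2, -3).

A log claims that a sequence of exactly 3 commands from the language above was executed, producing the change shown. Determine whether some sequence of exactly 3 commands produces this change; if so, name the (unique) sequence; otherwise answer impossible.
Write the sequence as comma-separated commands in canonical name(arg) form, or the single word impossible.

from: joint angles (θ0=180°, θ1=180°, θ2=90°)
1. rotate(1, 90) → joint angles (θ0=180°, θ1=270°, θ2=90°)
2. rotate(1, 90) → joint angles (θ0=180°, θ1=0°, θ2=90°)
3. rotate(1, 90) → joint angles (θ0=180°, θ1=90°, θ2=90°)
all 216 alternatives checked — unique.

rotate(1, 90), rotate(1, 90), rotate(1, 90)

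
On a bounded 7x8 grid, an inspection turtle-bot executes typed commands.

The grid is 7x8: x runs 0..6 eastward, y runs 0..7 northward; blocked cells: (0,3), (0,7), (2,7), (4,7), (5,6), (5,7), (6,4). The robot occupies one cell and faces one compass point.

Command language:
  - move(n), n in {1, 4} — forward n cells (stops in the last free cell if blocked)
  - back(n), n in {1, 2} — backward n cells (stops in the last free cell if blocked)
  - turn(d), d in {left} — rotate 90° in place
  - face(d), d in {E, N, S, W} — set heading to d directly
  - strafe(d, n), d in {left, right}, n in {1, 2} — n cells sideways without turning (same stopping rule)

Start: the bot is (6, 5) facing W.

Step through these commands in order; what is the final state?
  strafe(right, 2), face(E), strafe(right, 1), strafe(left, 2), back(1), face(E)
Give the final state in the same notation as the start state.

from: (6, 5) facing W
[1] after strafe(right, 2): (6, 7) facing W
[2] after face(E): (6, 7) facing E
[3] after strafe(right, 1): (6, 6) facing E
[4] after strafe(left, 2): (6, 7) facing E
[5] after back(1): (6, 7) facing E
[6] after face(E): (6, 7) facing E

(6, 7) facing E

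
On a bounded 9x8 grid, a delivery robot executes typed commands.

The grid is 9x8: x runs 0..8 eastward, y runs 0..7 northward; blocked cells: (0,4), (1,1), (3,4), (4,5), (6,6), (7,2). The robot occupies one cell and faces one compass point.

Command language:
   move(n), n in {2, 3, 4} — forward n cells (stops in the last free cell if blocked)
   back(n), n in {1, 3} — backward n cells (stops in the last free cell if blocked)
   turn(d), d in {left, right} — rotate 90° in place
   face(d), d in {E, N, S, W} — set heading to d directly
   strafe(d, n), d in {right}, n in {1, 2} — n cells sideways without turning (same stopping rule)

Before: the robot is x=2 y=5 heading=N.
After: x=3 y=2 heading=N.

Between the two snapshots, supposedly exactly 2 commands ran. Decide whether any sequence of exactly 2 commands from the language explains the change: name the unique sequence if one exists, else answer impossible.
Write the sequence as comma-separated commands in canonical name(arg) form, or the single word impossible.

back(3), strafe(right, 1)

key: heading stays N — no command in the sequence turns
begin: x=2 y=5 heading=N
step 1 (back(3)): x=2 y=2 heading=N
step 2 (strafe(right, 1)): x=3 y=2 heading=N
no rival 2-sequence matches.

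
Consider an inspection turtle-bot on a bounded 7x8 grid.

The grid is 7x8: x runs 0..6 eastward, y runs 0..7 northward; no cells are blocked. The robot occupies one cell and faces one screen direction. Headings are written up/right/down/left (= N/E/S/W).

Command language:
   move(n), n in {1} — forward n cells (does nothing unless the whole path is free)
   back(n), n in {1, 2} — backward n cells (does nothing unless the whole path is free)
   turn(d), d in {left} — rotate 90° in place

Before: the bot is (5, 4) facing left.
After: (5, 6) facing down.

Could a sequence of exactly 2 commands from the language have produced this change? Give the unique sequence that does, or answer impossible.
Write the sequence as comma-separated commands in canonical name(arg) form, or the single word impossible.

turn(left), back(2)

key: running back(2) before turn(left) would end elsewhere — order is forced
t0: (5, 4) facing left
t=1 turn(left) ⇒ (5, 4) facing down
t=2 back(2) ⇒ (5, 6) facing down
all 16 alternatives checked — unique.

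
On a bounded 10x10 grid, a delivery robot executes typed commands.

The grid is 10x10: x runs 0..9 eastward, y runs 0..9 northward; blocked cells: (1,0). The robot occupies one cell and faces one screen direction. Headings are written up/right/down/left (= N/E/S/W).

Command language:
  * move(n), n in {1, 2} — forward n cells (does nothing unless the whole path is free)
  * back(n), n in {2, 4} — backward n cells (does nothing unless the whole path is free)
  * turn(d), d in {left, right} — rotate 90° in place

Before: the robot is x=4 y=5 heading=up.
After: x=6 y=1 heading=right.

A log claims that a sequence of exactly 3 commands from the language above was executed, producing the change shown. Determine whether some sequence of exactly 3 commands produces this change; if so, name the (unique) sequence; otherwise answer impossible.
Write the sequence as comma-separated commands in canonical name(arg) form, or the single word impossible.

key: position moved to (6,1) AND the heading swung to E — translation plus rotation needed
t0: x=4 y=5 heading=up
[1] after back(4): x=4 y=1 heading=up
[2] after turn(right): x=4 y=1 heading=right
[3] after move(2): x=6 y=1 heading=right
uniquely the one of 216 3-step routes that fits.

back(4), turn(right), move(2)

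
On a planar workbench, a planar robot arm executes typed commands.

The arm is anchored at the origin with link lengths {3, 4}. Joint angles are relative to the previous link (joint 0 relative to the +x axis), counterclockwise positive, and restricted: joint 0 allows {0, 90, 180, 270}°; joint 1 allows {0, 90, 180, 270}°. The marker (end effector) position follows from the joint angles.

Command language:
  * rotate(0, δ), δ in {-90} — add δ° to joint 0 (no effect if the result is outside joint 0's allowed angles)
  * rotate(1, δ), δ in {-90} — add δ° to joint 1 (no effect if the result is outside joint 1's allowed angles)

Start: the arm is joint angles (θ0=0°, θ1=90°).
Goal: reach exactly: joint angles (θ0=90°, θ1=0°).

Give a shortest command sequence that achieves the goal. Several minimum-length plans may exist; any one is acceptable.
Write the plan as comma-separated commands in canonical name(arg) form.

start: joint angles (θ0=0°, θ1=90°)
t=1 rotate(0, -90) ⇒ joint angles (θ0=270°, θ1=90°)
t=2 rotate(0, -90) ⇒ joint angles (θ0=180°, θ1=90°)
t=3 rotate(0, -90) ⇒ joint angles (θ0=90°, θ1=90°)
t=4 rotate(1, -90) ⇒ joint angles (θ0=90°, θ1=0°)
shorter routes all fall short; 4 is best.

rotate(0, -90), rotate(0, -90), rotate(0, -90), rotate(1, -90)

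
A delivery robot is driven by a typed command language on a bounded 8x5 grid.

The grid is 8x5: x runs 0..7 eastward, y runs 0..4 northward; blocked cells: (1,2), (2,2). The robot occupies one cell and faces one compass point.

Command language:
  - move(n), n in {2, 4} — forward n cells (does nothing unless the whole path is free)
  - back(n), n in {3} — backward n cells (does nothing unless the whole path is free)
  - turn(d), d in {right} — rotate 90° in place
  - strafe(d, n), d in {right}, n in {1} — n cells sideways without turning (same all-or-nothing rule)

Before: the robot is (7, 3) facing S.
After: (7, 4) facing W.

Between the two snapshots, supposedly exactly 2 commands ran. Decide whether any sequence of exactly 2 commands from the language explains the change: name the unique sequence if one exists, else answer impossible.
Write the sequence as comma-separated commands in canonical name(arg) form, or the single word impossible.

turn(right), strafe(right, 1)

key: cell and facing (now W) both changed — the 2 commands mix motion and turning
initial: (7, 3) facing S
[1] after turn(right): (7, 3) facing W
[2] after strafe(right, 1): (7, 4) facing W
no other 2-command option fits: unique.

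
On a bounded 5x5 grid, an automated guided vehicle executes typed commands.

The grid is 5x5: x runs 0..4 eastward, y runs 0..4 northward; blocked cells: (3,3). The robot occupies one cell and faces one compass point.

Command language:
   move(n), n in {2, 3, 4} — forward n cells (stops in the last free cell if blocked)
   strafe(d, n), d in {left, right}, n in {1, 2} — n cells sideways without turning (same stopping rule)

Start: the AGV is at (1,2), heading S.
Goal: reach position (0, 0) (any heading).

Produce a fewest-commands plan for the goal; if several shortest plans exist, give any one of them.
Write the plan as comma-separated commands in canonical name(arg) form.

initial: at (1,2), heading S
[1] after move(2): at (1,0), heading S
[2] after strafe(right, 2): at (0,0), heading S
no 1-step plan works, so 2 is optimal.

move(2), strafe(right, 2)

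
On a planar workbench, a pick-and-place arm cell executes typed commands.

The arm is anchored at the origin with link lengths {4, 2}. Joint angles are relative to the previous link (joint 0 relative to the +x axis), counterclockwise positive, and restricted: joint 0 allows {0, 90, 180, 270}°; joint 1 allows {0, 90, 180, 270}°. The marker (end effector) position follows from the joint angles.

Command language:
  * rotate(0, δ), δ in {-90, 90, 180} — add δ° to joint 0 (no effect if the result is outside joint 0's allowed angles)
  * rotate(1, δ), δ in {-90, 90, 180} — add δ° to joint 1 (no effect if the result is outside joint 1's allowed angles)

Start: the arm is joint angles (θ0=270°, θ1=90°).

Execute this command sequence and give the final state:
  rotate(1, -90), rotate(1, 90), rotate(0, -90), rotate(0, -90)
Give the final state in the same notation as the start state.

begin: joint angles (θ0=270°, θ1=90°)
step 1 (rotate(1, -90)): joint angles (θ0=270°, θ1=0°)
step 2 (rotate(1, 90)): joint angles (θ0=270°, θ1=90°)
step 3 (rotate(0, -90)): joint angles (θ0=180°, θ1=90°)
step 4 (rotate(0, -90)): joint angles (θ0=90°, θ1=90°)

joint angles (θ0=90°, θ1=90°)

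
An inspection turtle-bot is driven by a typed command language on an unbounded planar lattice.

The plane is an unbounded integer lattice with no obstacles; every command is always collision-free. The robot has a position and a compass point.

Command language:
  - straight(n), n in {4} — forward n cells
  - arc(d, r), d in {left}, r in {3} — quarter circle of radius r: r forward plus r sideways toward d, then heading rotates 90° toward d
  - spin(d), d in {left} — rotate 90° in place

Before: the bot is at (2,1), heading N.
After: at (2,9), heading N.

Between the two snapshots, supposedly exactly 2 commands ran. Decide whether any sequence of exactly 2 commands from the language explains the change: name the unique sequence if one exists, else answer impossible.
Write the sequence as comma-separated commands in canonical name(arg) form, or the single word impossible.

straight(4), straight(4)

key: heading stays N — no command in the sequence turns
start: at (2,1), heading N
1. straight(4) → at (2,5), heading N
2. straight(4) → at (2,9), heading N
all 9 alternatives checked — unique.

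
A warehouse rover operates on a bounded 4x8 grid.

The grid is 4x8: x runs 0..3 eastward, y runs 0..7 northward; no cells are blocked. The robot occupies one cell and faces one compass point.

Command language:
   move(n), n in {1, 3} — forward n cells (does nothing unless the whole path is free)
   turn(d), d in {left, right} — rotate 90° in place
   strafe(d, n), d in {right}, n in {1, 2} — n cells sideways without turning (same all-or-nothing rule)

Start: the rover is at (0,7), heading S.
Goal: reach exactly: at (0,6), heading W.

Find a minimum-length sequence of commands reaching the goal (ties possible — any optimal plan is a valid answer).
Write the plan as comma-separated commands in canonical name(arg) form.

move(1), turn(right)

initial: at (0,7), heading S
[1] after move(1): at (0,6), heading S
[2] after turn(right): at (0,6), heading W
shorter routes all fall short; 2 is best.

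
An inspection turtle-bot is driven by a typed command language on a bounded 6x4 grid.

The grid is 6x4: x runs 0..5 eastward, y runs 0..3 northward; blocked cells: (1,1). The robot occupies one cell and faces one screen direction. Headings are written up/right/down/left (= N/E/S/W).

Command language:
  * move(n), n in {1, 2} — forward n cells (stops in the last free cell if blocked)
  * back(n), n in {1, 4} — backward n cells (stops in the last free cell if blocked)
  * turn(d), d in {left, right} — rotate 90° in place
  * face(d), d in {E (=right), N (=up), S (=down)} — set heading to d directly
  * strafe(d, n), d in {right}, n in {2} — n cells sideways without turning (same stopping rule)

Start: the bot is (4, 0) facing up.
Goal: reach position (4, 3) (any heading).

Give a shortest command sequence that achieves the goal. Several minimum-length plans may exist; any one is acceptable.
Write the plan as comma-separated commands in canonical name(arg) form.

move(1), move(2)

t0: (4, 0) facing up
step 1 (move(1)): (4, 1) facing up
step 2 (move(2)): (4, 3) facing up
minimal: 2 command(s), checked below 2.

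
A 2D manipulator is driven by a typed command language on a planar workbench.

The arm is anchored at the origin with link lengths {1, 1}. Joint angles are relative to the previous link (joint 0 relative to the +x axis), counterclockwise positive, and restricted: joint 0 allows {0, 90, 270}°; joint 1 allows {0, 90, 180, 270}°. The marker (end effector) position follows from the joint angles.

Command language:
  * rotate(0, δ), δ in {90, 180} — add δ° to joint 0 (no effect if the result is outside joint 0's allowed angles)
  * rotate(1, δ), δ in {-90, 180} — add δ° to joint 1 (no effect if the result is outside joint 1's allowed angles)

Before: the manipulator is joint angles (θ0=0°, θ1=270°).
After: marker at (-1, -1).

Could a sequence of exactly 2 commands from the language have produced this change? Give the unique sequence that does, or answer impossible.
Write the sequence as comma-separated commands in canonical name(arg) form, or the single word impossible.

key: running rotate(0, 180) before rotate(0, 90) would end elsewhere — order is forced
start: joint angles (θ0=0°, θ1=270°)
1. rotate(0, 90) → joint angles (θ0=90°, θ1=270°)
2. rotate(0, 180) → joint angles (θ0=270°, θ1=270°)
no rival 2-sequence matches.

rotate(0, 90), rotate(0, 180)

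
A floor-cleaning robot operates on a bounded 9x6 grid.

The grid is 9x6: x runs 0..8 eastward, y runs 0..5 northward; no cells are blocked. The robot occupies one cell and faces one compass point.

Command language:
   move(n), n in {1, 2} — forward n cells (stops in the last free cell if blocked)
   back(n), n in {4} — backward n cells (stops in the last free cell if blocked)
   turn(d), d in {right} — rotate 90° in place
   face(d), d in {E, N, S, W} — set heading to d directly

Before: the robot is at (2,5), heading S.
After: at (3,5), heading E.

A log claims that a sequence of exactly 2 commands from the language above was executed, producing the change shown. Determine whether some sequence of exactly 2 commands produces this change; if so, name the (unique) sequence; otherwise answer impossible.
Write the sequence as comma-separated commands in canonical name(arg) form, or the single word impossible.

key: cell and facing (now E) both changed — the 2 commands mix motion and turning
from: at (2,5), heading S
t=1 face(E) ⇒ at (2,5), heading E
t=2 move(1) ⇒ at (3,5), heading E
all 64 alternatives checked — unique.

face(E), move(1)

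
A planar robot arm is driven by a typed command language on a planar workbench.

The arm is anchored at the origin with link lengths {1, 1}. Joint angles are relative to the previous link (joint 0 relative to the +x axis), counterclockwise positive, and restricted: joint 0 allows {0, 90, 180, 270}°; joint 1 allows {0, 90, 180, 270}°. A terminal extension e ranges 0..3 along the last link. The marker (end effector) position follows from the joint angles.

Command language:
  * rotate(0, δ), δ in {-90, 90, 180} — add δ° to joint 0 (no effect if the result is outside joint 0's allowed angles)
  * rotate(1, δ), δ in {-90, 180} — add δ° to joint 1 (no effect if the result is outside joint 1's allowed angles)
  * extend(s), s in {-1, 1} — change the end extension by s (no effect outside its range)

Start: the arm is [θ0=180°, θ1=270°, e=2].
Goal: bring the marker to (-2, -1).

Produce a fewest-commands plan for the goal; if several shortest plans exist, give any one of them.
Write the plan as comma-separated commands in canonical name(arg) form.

rotate(0, 90), extend(-1)

initial: [θ0=180°, θ1=270°, e=2]
t=1 rotate(0, 90) ⇒ [θ0=270°, θ1=270°, e=2]
t=2 extend(-1) ⇒ [θ0=270°, θ1=270°, e=1]
nothing shorter than 2 reaches the goal.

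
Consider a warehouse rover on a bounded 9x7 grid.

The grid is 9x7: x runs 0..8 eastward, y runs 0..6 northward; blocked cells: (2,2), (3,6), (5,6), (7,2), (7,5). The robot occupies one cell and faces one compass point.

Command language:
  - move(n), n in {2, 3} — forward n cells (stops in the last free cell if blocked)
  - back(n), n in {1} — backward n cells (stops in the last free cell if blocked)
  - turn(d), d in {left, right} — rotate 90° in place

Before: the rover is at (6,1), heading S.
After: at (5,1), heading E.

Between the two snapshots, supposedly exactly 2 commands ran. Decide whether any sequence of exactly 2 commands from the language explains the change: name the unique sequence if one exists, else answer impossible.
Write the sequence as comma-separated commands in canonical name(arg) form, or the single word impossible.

key: order matters: swapping turn(left) and back(1) lands elsewhere
from: at (6,1), heading S
t=1 turn(left) ⇒ at (6,1), heading E
t=2 back(1) ⇒ at (5,1), heading E
all 25 alternatives checked — unique.

turn(left), back(1)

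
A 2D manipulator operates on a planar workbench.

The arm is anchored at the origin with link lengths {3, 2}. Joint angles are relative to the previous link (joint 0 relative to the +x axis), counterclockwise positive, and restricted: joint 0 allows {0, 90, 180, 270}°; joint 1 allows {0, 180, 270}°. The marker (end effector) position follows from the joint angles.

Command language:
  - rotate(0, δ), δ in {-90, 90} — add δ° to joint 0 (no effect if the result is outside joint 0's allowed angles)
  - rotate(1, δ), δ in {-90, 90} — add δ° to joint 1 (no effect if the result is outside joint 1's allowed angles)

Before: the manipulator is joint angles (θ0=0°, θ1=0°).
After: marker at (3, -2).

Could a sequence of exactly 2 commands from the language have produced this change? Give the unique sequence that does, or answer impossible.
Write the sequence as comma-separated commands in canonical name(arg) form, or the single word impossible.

key: order matters: swapping rotate(1, 90) and rotate(1, -90) lands elsewhere
initial: joint angles (θ0=0°, θ1=0°)
1. rotate(1, 90) → joint angles (θ0=0°, θ1=0°)
2. rotate(1, -90) → joint angles (θ0=0°, θ1=270°)
all 16 alternatives checked — unique.

rotate(1, 90), rotate(1, -90)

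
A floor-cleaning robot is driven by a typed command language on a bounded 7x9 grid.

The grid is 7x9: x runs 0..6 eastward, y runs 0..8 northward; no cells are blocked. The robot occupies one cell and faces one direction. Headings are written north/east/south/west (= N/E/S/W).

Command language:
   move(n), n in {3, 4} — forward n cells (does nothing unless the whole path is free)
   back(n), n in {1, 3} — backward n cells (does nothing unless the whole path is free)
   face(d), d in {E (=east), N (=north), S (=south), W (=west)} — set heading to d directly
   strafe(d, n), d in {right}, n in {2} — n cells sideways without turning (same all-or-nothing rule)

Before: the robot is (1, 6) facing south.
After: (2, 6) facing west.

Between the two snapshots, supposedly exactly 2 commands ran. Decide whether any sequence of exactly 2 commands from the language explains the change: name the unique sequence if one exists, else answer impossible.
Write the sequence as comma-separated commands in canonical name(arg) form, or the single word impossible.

key: running back(1) before face(W) would end elsewhere — order is forced
from: (1, 6) facing south
1. face(W) → (1, 6) facing west
2. back(1) → (2, 6) facing west
all 81 alternatives checked — unique.

face(W), back(1)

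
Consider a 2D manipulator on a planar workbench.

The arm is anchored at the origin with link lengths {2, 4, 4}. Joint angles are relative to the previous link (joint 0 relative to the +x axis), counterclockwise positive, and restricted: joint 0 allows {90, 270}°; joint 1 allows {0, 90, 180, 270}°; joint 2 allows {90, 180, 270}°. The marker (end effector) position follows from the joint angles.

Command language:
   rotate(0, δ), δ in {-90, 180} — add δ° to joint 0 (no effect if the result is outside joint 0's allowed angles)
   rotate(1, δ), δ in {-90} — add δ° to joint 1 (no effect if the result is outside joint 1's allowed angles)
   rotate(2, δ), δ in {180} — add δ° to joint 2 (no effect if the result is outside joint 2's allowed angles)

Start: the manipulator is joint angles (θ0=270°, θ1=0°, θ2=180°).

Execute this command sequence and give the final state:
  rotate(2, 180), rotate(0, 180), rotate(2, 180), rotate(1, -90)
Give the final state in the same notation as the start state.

begin: joint angles (θ0=270°, θ1=0°, θ2=180°)
1. rotate(2, 180) → joint angles (θ0=270°, θ1=0°, θ2=180°)
2. rotate(0, 180) → joint angles (θ0=90°, θ1=0°, θ2=180°)
3. rotate(2, 180) → joint angles (θ0=90°, θ1=0°, θ2=180°)
4. rotate(1, -90) → joint angles (θ0=90°, θ1=270°, θ2=180°)

joint angles (θ0=90°, θ1=270°, θ2=180°)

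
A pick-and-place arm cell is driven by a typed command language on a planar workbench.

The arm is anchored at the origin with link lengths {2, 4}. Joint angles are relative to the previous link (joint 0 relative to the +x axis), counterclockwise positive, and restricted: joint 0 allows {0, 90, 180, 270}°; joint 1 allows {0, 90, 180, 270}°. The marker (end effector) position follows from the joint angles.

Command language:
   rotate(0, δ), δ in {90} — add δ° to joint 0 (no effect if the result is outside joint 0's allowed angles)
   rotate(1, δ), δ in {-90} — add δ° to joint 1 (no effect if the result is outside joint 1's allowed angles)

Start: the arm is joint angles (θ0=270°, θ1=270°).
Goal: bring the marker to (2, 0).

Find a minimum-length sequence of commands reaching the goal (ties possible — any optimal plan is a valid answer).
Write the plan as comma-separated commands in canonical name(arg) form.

t0: joint angles (θ0=270°, θ1=270°)
[1] after rotate(1, -90): joint angles (θ0=270°, θ1=180°)
[2] after rotate(0, 90): joint angles (θ0=0°, θ1=180°)
[3] after rotate(0, 90): joint angles (θ0=90°, θ1=180°)
[4] after rotate(0, 90): joint angles (θ0=180°, θ1=180°)
shorter routes all fall short; 4 is best.

rotate(1, -90), rotate(0, 90), rotate(0, 90), rotate(0, 90)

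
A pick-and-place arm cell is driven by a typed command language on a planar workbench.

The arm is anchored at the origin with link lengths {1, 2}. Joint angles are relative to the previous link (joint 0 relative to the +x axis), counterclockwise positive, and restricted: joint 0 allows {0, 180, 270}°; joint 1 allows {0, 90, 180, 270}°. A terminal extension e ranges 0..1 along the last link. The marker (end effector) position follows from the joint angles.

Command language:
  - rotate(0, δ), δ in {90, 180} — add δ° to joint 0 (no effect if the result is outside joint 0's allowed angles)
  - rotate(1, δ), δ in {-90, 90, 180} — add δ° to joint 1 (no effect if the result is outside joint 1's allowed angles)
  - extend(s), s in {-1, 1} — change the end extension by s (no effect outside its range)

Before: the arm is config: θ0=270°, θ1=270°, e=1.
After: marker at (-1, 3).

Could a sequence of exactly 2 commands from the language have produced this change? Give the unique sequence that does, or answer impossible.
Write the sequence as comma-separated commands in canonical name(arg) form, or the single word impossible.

rotate(0, 90), rotate(0, 180)

key: order matters: swapping rotate(0, 90) and rotate(0, 180) lands elsewhere
initial: config: θ0=270°, θ1=270°, e=1
step 1 (rotate(0, 90)): config: θ0=0°, θ1=270°, e=1
step 2 (rotate(0, 180)): config: θ0=180°, θ1=270°, e=1
no rival 2-sequence matches.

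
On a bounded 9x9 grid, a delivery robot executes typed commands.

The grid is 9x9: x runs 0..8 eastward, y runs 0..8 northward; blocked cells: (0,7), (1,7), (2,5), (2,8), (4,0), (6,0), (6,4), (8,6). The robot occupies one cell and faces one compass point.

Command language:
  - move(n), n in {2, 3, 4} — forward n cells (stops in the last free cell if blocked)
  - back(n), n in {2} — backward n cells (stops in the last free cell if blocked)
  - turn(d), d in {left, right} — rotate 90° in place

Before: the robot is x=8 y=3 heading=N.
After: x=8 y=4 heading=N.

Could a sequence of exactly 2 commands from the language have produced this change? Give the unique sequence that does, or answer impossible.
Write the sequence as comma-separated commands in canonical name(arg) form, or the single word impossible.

back(2), move(3)

key: heading stays N — no command in the sequence turns
t0: x=8 y=3 heading=N
step 1 (back(2)): x=8 y=1 heading=N
step 2 (move(3)): x=8 y=4 heading=N
no rival 2-sequence matches.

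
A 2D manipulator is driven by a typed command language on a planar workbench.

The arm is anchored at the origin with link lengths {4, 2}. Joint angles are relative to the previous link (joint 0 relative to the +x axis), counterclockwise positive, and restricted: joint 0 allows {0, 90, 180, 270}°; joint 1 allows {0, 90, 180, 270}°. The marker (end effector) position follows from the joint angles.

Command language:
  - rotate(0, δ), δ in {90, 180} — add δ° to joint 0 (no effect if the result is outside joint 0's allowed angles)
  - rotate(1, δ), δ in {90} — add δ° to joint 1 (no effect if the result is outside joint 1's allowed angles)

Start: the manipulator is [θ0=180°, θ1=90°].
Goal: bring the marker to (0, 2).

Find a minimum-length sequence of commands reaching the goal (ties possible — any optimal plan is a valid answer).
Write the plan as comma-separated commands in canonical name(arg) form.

initial: [θ0=180°, θ1=90°]
[1] after rotate(1, 90): [θ0=180°, θ1=180°]
[2] after rotate(0, 90): [θ0=270°, θ1=180°]
[3] after rotate(0, 180): [θ0=90°, θ1=180°]
nothing shorter than 3 reaches the goal.

rotate(1, 90), rotate(0, 90), rotate(0, 180)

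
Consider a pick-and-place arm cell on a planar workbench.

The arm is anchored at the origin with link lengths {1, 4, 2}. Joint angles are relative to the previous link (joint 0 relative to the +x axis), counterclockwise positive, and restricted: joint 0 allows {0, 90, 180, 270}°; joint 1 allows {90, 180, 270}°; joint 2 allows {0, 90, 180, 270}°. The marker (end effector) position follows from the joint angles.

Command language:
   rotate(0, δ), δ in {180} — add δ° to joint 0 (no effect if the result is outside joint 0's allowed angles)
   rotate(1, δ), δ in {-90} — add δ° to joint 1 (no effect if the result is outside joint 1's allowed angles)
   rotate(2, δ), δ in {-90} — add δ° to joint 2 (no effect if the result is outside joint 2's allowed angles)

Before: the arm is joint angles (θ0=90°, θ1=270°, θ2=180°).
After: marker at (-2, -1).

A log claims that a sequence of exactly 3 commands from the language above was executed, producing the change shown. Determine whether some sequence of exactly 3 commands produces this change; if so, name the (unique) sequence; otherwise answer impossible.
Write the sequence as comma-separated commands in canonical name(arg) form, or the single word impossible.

start: joint angles (θ0=90°, θ1=270°, θ2=180°)
t=1 rotate(0, 180) ⇒ joint angles (θ0=270°, θ1=270°, θ2=180°)
t=2 rotate(0, 180) ⇒ joint angles (θ0=90°, θ1=270°, θ2=180°)
t=3 rotate(0, 180) ⇒ joint angles (θ0=270°, θ1=270°, θ2=180°)
no rival 3-sequence matches.

rotate(0, 180), rotate(0, 180), rotate(0, 180)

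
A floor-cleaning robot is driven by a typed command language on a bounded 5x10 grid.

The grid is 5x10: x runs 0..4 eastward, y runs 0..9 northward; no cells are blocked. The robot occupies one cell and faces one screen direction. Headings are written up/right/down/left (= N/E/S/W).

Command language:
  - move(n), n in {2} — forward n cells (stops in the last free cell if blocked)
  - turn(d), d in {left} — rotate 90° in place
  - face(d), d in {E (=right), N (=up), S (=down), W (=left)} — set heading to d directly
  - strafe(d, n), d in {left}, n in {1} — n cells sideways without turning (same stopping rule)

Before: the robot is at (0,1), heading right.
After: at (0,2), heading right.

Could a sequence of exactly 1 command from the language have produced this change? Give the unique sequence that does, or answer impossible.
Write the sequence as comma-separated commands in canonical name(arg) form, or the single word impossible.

key: still facing E — the one step turns nothing
t0: at (0,1), heading right
t=1 strafe(left, 1) ⇒ at (0,2), heading right
uniquely the one of 7 1-step routes that fits.

strafe(left, 1)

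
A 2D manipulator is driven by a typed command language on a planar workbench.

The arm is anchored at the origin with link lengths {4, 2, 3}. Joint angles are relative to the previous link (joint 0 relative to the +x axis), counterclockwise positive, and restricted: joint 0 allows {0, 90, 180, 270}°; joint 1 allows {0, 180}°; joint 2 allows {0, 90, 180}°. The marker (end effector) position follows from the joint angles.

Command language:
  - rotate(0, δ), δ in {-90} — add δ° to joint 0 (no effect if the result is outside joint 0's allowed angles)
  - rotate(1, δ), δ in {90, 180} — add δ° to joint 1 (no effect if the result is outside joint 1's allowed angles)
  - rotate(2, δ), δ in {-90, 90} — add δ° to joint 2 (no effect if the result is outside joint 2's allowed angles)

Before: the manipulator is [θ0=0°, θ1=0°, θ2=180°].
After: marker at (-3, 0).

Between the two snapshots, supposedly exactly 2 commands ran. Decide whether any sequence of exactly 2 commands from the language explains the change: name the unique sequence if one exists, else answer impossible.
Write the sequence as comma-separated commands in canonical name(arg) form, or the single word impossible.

start: [θ0=0°, θ1=0°, θ2=180°]
step 1 (rotate(0, -90)): [θ0=270°, θ1=0°, θ2=180°]
step 2 (rotate(0, -90)): [θ0=180°, θ1=0°, θ2=180°]
no rival 2-sequence matches.

rotate(0, -90), rotate(0, -90)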